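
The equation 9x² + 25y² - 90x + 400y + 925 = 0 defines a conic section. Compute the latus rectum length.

9(x² - 10x) + 25(y² + 16y) = -925
9(x - 5)² + 25(y + 8)² = -925 + 225 + 1600 = 900
Divide through by 900 to get (x - 5)²/100 + (y + 8)²/36 = 1.
Ellipse, center (5, -8), major axis horizontal; a² = 100, b² = 36.
Latus rectum length = 2b²/a = 2·36/10 = 36/5.

36/5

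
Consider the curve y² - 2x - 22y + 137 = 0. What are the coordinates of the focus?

(17/2, 11)

Only y is squared. Complete the square in y: (y - 11)² = 2(x - 8).
Vertex (8, 11); 4p = 2 so p = 1/2. Opens right.
Focus is p units from the vertex along the axis: (h + p, k).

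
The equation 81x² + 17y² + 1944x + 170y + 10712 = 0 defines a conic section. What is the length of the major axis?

Rearranging, 81(x² + 24x) + 17(y² + 10y) = -10712.
Complete the square: 81(x + 12)² + 17(y + 5)² = -10712 + 11664 + 425 = 1377
Divide through by 1377 to get (x + 12)²/17 + (y + 5)²/81 = 1.
Ellipse, center (-12, -5), major axis vertical; a² = 81, b² = 17.
a² = 81 so a = 9; the major axis has length 2a = 18.

18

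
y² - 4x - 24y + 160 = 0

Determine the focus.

Only y is squared. Complete the square in y: (y - 12)² = 4(x - 4).
Vertex (4, 12); 4p = 4 so p = 1. Opens right.
Focus is p units from the vertex along the axis: (h + p, k).

(5, 12)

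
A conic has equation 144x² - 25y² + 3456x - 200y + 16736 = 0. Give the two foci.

Collect terms: 144(x² + 24x) -25(y² + 8y) = -16736
144(x + 12)² -25(y + 4)² = -16736 + 20736 - 400 = 3600
Divide through by 3600 to get (x + 12)²/25 - (y + 4)²/144 = 1.
Hyperbola, center (-12, -4), transverse axis horizontal; a² = 25, b² = 144.
c² = a² + b² = 25 + 144 = 169, so c = 13.
Foci lie on the horizontal axis through the center: (h ± c, k).

(-25, -4) and (1, -4)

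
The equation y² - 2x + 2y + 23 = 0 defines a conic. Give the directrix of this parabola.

Only y is squared. Complete the square in y: (y + 1)² = 2(x - 11).
Vertex (11, -1); 4p = 2 so p = 1/2. Opens right.
Directrix is the vertical line x = h − p = 11 − (1/2) = 21/2.

x = 21/2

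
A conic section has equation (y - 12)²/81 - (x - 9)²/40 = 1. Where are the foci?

(9, 1) and (9, 23)

Center (9, 12). The positive term is the y-term, so the transverse axis is vertical; a² = 81, b² = 40.
c² = a² + b² = 81 + 40 = 121, so c = 11.
Foci lie on the vertical axis through the center: (h, k ± c).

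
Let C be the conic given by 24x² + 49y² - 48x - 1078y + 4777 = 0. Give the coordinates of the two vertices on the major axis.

(-6, 11) and (8, 11)

Group: 24(x² - 2x) + 49(y² - 22y) = -4777
24(x - 1)² + 49(y - 11)² = -4777 + 24 + 5929 = 1176
Dividing both sides by 1176: (x - 1)²/49 + (y - 11)²/24 = 1
Ellipse, center (1, 11), major axis horizontal; a² = 49, b² = 24.
a = 7. Vertices at (h ± a, k).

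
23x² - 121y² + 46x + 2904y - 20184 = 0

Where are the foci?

Group the x- and y-terms: 23(x² + 2x) -121(y² - 24y) = 20184
Complete the square in x and y: 23(x + 1)² -121(y - 12)² = 20184 + 23 - 17424 = 2783
Divide by 2783: (x + 1)²/121 - (y - 12)²/23 = 1
Hyperbola, center (-1, 12), transverse axis horizontal; a² = 121, b² = 23.
c² = a² + b² = 121 + 23 = 144, so c = 12.
Foci lie on the horizontal axis through the center: (h ± c, k).

(-13, 12) and (11, 12)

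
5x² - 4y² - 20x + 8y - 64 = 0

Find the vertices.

Collect terms: 5(x² - 4x) -4(y² - 2y) = 64
Completing the square gives 5(x - 2)² -4(y - 1)² = 64 + 20 - 4 = 80.
Dividing both sides by 80: (x - 2)²/16 - (y - 1)²/20 = 1
Hyperbola, center (2, 1), transverse axis horizontal; a² = 16, b² = 20.
a = 4. Vertices at (h ± a, k).

(-2, 1) and (6, 1)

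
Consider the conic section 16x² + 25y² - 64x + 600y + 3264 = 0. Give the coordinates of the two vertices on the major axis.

(-3, -12) and (7, -12)

Group the x- and y-terms: 16(x² - 4x) + 25(y² + 24y) = -3264
Complete the square in x and y: 16(x - 2)² + 25(y + 12)² = -3264 + 64 + 3600 = 400
Divide through by 400 to get (x - 2)²/25 + (y + 12)²/16 = 1.
Ellipse, center (2, -12), major axis horizontal; a² = 25, b² = 16.
a = 5. Vertices at (h ± a, k).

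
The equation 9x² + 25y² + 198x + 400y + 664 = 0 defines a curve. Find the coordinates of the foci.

9(x² + 22x) + 25(y² + 16y) = -664
Completing the square gives 9(x + 11)² + 25(y + 8)² = -664 + 1089 + 1600 = 2025.
Divide by 2025: (x + 11)²/225 + (y + 8)²/81 = 1
Ellipse, center (-11, -8), major axis horizontal; a² = 225, b² = 81.
c² = a² - b² = 225 - 81 = 144, so c = 12.
Foci lie on the horizontal axis through the center: (h ± c, k).

(-23, -8) and (1, -8)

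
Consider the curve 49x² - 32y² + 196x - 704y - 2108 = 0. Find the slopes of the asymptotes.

Group the x- and y-terms: 49(x² + 4x) -32(y² + 22y) = 2108
Completing the square gives 49(x + 2)² -32(y + 11)² = 2108 + 196 - 3872 = -1568.
Divide through by -1568 to get (y + 11)²/49 - (x + 2)²/32 = 1.
Hyperbola, center (-2, -11), transverse axis vertical; a² = 49, b² = 32.
For a vertical hyperbola the asymptotes have slope ±a/b.
Here that is ±7/4√2 = ±7√2/8.

7√2/8 and -7√2/8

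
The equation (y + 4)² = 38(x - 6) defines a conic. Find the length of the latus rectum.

38

Vertex (6, -4); 4p = 38 so p = 19/2. Opens right.
Latus rectum length = |4p| = 38.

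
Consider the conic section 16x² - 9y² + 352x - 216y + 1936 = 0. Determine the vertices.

Group the x- and y-terms: 16(x² + 22x) -9(y² + 24y) = -1936
Complete the square: 16(x + 11)² -9(y + 12)² = -1936 + 1936 - 1296 = -1296
Divide through by -1296 to get (y + 12)²/144 - (x + 11)²/81 = 1.
Hyperbola, center (-11, -12), transverse axis vertical; a² = 144, b² = 81.
a = 12. Vertices at (h, k ± a).

(-11, -24) and (-11, 0)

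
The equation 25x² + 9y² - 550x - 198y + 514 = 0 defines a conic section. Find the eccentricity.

Collect terms: 25(x² - 22x) + 9(y² - 22y) = -514
25(x - 11)² + 9(y - 11)² = -514 + 3025 + 1089 = 3600
Dividing both sides by 3600: (x - 11)²/144 + (y - 11)²/400 = 1
Ellipse, center (11, 11), major axis vertical; a² = 400, b² = 144.
c² = a² - b² = 256, so c = 16.
e = c/a = 16/20 = 4/5.

e = 4/5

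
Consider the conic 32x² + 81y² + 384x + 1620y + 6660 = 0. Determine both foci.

Collect terms: 32(x² + 12x) + 81(y² + 20y) = -6660
32(x + 6)² + 81(y + 10)² = -6660 + 1152 + 8100 = 2592
Dividing both sides by 2592: (x + 6)²/81 + (y + 10)²/32 = 1
Ellipse, center (-6, -10), major axis horizontal; a² = 81, b² = 32.
c² = a² - b² = 81 - 32 = 49, so c = 7.
Foci lie on the horizontal axis through the center: (h ± c, k).

(-13, -10) and (1, -10)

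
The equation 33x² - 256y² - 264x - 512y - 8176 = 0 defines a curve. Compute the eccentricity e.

e = 17/16

33(x² - 8x) -256(y² + 2y) = 8176
Completing the square gives 33(x - 4)² -256(y + 1)² = 8176 + 528 - 256 = 8448.
Divide by 8448: (x - 4)²/256 - (y + 1)²/33 = 1
Hyperbola, center (4, -1), transverse axis horizontal; a² = 256, b² = 33.
c² = a² + b² = 289, so c = 17.
e = c/a = 17/16.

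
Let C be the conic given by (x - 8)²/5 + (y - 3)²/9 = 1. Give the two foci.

(8, 1) and (8, 5)

Center (8, 3). The larger denominator 9 sits under the y-term, so the major axis is vertical; a² = 9, b² = 5.
c² = a² - b² = 9 - 5 = 4, so c = 2.
Foci lie on the vertical axis through the center: (h, k ± c).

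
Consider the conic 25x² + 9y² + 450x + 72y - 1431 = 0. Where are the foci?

25(x² + 18x) + 9(y² + 8y) = 1431
25(x + 9)² + 9(y + 4)² = 1431 + 2025 + 144 = 3600
Divide through by 3600 to get (x + 9)²/144 + (y + 4)²/400 = 1.
Ellipse, center (-9, -4), major axis vertical; a² = 400, b² = 144.
c² = a² - b² = 400 - 144 = 256, so c = 16.
Foci lie on the vertical axis through the center: (h, k ± c).

(-9, -20) and (-9, 12)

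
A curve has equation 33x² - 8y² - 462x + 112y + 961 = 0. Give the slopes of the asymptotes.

Group the x- and y-terms: 33(x² - 14x) -8(y² - 14y) = -961
33(x - 7)² -8(y - 7)² = -961 + 1617 - 392 = 264
Divide by 264: (x - 7)²/8 - (y - 7)²/33 = 1
Hyperbola, center (7, 7), transverse axis horizontal; a² = 8, b² = 33.
For a horizontal hyperbola the asymptotes have slope ±b/a.
Here that is ±√33/2√2 = ±√66/4.

√66/4 and -√66/4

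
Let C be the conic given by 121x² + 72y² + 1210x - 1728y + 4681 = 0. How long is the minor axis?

12√2

Group the x- and y-terms: 121(x² + 10x) + 72(y² - 24y) = -4681
Complete the square: 121(x + 5)² + 72(y - 12)² = -4681 + 3025 + 10368 = 8712
Divide through by 8712 to get (x + 5)²/72 + (y - 12)²/121 = 1.
Ellipse, center (-5, 12), major axis vertical; a² = 121, b² = 72.
b² = 72 so b = 6√2; the minor axis has length 2b = 12√2.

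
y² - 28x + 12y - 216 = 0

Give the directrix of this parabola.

Only y is squared. Complete the square in y: (y + 6)² = 28(x + 9).
Vertex (-9, -6); 4p = 28 so p = 7. Opens right.
Directrix is the vertical line x = h − p = -9 − (7) = -16.

x = -16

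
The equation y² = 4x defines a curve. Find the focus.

Vertex (0, 0); 4p = 4 so p = 1. Opens right.
Focus is p units from the vertex along the axis: (h + p, k).

(1, 0)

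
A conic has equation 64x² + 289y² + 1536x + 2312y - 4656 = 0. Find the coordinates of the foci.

(-27, -4) and (3, -4)

Collect terms: 64(x² + 24x) + 289(y² + 8y) = 4656
Complete the square: 64(x + 12)² + 289(y + 4)² = 4656 + 9216 + 4624 = 18496
Divide by 18496: (x + 12)²/289 + (y + 4)²/64 = 1
Ellipse, center (-12, -4), major axis horizontal; a² = 289, b² = 64.
c² = a² - b² = 289 - 64 = 225, so c = 15.
Foci lie on the horizontal axis through the center: (h ± c, k).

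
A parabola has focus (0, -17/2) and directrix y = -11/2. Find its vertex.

The vertex is the midpoint between the focus and the directrix along the axis of symmetry.
Axis is vertical (directrix is horizontal). Vertex y-coordinate = (-17/2 + (-11/2))/2 = -7; x-coordinate = 0.

(0, -7)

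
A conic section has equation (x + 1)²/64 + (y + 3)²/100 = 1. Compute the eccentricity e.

e = 3/5

Center (-1, -3). The larger denominator 100 sits under the y-term, so the major axis is vertical; a² = 100, b² = 64.
c² = a² - b² = 36, so c = 6.
e = c/a = 6/10 = 3/5.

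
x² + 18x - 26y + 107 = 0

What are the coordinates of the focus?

Only x is squared. Complete the square in x: (x + 9)² = 26(y - 1).
Vertex (-9, 1); 4p = 26 so p = 13/2. Opens up.
Focus is p units from the vertex along the axis: (h, k + p).

(-9, 15/2)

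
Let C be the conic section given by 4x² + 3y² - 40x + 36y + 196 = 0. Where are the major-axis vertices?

Collect terms: 4(x² - 10x) + 3(y² + 12y) = -196
Completing the square gives 4(x - 5)² + 3(y + 6)² = -196 + 100 + 108 = 12.
Dividing both sides by 12: (x - 5)²/3 + (y + 6)²/4 = 1
Ellipse, center (5, -6), major axis vertical; a² = 4, b² = 3.
a = 2. Vertices at (h, k ± a).

(5, -8) and (5, -4)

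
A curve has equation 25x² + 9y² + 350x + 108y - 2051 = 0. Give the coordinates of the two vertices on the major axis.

(-7, -26) and (-7, 14)

Group: 25(x² + 14x) + 9(y² + 12y) = 2051
Complete the square in x and y: 25(x + 7)² + 9(y + 6)² = 2051 + 1225 + 324 = 3600
Divide through by 3600 to get (x + 7)²/144 + (y + 6)²/400 = 1.
Ellipse, center (-7, -6), major axis vertical; a² = 400, b² = 144.
a = 20. Vertices at (h, k ± a).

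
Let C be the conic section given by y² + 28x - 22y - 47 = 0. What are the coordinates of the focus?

Only y is squared. Complete the square in y: (y - 11)² = -28(x - 6).
Vertex (6, 11); 4p = -28 so p = -7. Opens left.
Focus is p units from the vertex along the axis: (h + p, k).

(-1, 11)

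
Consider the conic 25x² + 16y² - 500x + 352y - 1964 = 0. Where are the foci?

Collect terms: 25(x² - 20x) + 16(y² + 22y) = 1964
Complete the square in x and y: 25(x - 10)² + 16(y + 11)² = 1964 + 2500 + 1936 = 6400
Divide through by 6400 to get (x - 10)²/256 + (y + 11)²/400 = 1.
Ellipse, center (10, -11), major axis vertical; a² = 400, b² = 256.
c² = a² - b² = 400 - 256 = 144, so c = 12.
Foci lie on the vertical axis through the center: (h, k ± c).

(10, -23) and (10, 1)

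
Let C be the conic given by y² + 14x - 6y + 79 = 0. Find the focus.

Only y is squared. Complete the square in y: (y - 3)² = -14(x + 5).
Vertex (-5, 3); 4p = -14 so p = -7/2. Opens left.
Focus is p units from the vertex along the axis: (h + p, k).

(-17/2, 3)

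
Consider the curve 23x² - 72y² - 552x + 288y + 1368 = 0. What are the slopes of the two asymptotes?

√46/12 and -√46/12

Rearranging, 23(x² - 24x) -72(y² - 4y) = -1368.
Complete the square in x and y: 23(x - 12)² -72(y - 2)² = -1368 + 3312 - 288 = 1656
Divide by 1656: (x - 12)²/72 - (y - 2)²/23 = 1
Hyperbola, center (12, 2), transverse axis horizontal; a² = 72, b² = 23.
For a horizontal hyperbola the asymptotes have slope ±b/a.
Here that is ±√23/6√2 = ±√46/12.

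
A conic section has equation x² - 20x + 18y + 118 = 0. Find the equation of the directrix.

y = 7/2

Only x is squared. Complete the square in x: (x - 10)² = -18(y + 1).
Vertex (10, -1); 4p = -18 so p = -9/2. Opens down.
Directrix is the horizontal line y = k − p = -1 − (-9/2) = 7/2.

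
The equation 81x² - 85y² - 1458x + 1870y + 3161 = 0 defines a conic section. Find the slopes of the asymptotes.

Group the x- and y-terms: 81(x² - 18x) -85(y² - 22y) = -3161
81(x - 9)² -85(y - 11)² = -3161 + 6561 - 10285 = -6885
Divide through by -6885 to get (y - 11)²/81 - (x - 9)²/85 = 1.
Hyperbola, center (9, 11), transverse axis vertical; a² = 81, b² = 85.
For a vertical hyperbola the asymptotes have slope ±a/b.
Here that is ±9/√85 = ±9√85/85.

9√85/85 and -9√85/85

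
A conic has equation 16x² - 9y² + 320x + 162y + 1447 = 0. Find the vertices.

16(x² + 20x) -9(y² - 18y) = -1447
Completing the square gives 16(x + 10)² -9(y - 9)² = -1447 + 1600 - 729 = -576.
Divide through by -576 to get (y - 9)²/64 - (x + 10)²/36 = 1.
Hyperbola, center (-10, 9), transverse axis vertical; a² = 64, b² = 36.
a = 8. Vertices at (h, k ± a).

(-10, 1) and (-10, 17)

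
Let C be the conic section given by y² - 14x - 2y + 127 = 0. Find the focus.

(25/2, 1)

Only y is squared. Complete the square in y: (y - 1)² = 14(x - 9).
Vertex (9, 1); 4p = 14 so p = 7/2. Opens right.
Focus is p units from the vertex along the axis: (h + p, k).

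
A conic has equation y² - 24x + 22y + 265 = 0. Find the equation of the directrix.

Only y is squared. Complete the square in y: (y + 11)² = 24(x - 6).
Vertex (6, -11); 4p = 24 so p = 6. Opens right.
Directrix is the vertical line x = h − p = 6 − (6) = 0.

x = 0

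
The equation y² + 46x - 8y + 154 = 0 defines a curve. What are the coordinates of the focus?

Only y is squared. Complete the square in y: (y - 4)² = -46(x + 3).
Vertex (-3, 4); 4p = -46 so p = -23/2. Opens left.
Focus is p units from the vertex along the axis: (h + p, k).

(-29/2, 4)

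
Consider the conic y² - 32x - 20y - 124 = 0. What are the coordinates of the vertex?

(-7, 10)

Only y is squared. Complete the square in y: (y - 10)² = 32(x + 7).
Vertex (-7, 10); 4p = 32 so p = 8. Opens right.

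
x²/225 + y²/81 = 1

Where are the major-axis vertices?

Center (0, 0). The larger denominator 225 sits under the x-term, so the major axis is horizontal; a² = 225, b² = 81.
a = 15. Vertices at (h ± a, k).

(-15, 0) and (15, 0)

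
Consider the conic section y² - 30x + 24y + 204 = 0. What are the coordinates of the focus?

(19/2, -12)

Only y is squared. Complete the square in y: (y + 12)² = 30(x - 2).
Vertex (2, -12); 4p = 30 so p = 15/2. Opens right.
Focus is p units from the vertex along the axis: (h + p, k).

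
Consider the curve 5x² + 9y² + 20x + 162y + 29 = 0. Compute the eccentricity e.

e = 2/3

5(x² + 4x) + 9(y² + 18y) = -29
Completing the square gives 5(x + 2)² + 9(y + 9)² = -29 + 20 + 729 = 720.
Divide through by 720 to get (x + 2)²/144 + (y + 9)²/80 = 1.
Ellipse, center (-2, -9), major axis horizontal; a² = 144, b² = 80.
c² = a² - b² = 64, so c = 8.
e = c/a = 8/12 = 2/3.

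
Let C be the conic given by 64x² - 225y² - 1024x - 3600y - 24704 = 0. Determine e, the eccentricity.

Collect terms: 64(x² - 16x) -225(y² + 16y) = 24704
Completing the square gives 64(x - 8)² -225(y + 8)² = 24704 + 4096 - 14400 = 14400.
Dividing both sides by 14400: (x - 8)²/225 - (y + 8)²/64 = 1
Hyperbola, center (8, -8), transverse axis horizontal; a² = 225, b² = 64.
c² = a² + b² = 289, so c = 17.
e = c/a = 17/15.

e = 17/15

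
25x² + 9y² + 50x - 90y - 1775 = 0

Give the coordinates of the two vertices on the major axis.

(-1, -10) and (-1, 20)

Group: 25(x² + 2x) + 9(y² - 10y) = 1775
Complete the square in x and y: 25(x + 1)² + 9(y - 5)² = 1775 + 25 + 225 = 2025
Divide by 2025: (x + 1)²/81 + (y - 5)²/225 = 1
Ellipse, center (-1, 5), major axis vertical; a² = 225, b² = 81.
a = 15. Vertices at (h, k ± a).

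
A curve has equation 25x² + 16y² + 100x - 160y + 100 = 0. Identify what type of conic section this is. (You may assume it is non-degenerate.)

No xy term. Coefficients of x² and y² are A = 25, C = 16.
A and C have the same sign but A ≠ C ⇒ ellipse.

ellipse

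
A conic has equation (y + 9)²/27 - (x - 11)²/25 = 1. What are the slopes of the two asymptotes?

3√3/5 and -3√3/5

Center (11, -9). The positive term is the y-term, so the transverse axis is vertical; a² = 27, b² = 25.
For a vertical hyperbola the asymptotes have slope ±a/b.
Here that is ±3√3/5.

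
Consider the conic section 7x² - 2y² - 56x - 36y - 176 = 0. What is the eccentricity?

Group: 7(x² - 8x) -2(y² + 18y) = 176
7(x - 4)² -2(y + 9)² = 176 + 112 - 162 = 126
Dividing both sides by 126: (x - 4)²/18 - (y + 9)²/63 = 1
Hyperbola, center (4, -9), transverse axis horizontal; a² = 18, b² = 63.
c² = a² + b² = 81, so c = 9.
e = c/a = 9/3√2 = 3√2/2.

e = 3√2/2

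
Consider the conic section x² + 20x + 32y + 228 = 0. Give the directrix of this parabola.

y = 4

Only x is squared. Complete the square in x: (x + 10)² = -32(y + 4).
Vertex (-10, -4); 4p = -32 so p = -8. Opens down.
Directrix is the horizontal line y = k − p = -4 − (-8) = 4.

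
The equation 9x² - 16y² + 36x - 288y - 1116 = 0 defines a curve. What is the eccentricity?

e = 5/3

Group the x- and y-terms: 9(x² + 4x) -16(y² + 18y) = 1116
Complete the square in x and y: 9(x + 2)² -16(y + 9)² = 1116 + 36 - 1296 = -144
Divide through by -144 to get (y + 9)²/9 - (x + 2)²/16 = 1.
Hyperbola, center (-2, -9), transverse axis vertical; a² = 9, b² = 16.
c² = a² + b² = 25, so c = 5.
e = c/a = 5/3.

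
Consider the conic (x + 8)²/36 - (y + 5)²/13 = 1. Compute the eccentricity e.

e = 7/6

Center (-8, -5). The positive term is the x-term, so the transverse axis is horizontal; a² = 36, b² = 13.
c² = a² + b² = 49, so c = 7.
e = c/a = 7/6.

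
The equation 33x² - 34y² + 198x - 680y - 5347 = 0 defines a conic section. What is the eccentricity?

Rearranging, 33(x² + 6x) -34(y² + 20y) = 5347.
Complete the square in x and y: 33(x + 3)² -34(y + 10)² = 5347 + 297 - 3400 = 2244
Divide by 2244: (x + 3)²/68 - (y + 10)²/66 = 1
Hyperbola, center (-3, -10), transverse axis horizontal; a² = 68, b² = 66.
c² = a² + b² = 134, so c = √134.
e = c/a = √134/2√17 = √2278/34.

e = √2278/34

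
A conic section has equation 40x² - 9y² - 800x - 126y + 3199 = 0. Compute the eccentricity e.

e = 7/3

Group the x- and y-terms: 40(x² - 20x) -9(y² + 14y) = -3199
40(x - 10)² -9(y + 7)² = -3199 + 4000 - 441 = 360
Dividing both sides by 360: (x - 10)²/9 - (y + 7)²/40 = 1
Hyperbola, center (10, -7), transverse axis horizontal; a² = 9, b² = 40.
c² = a² + b² = 49, so c = 7.
e = c/a = 7/3.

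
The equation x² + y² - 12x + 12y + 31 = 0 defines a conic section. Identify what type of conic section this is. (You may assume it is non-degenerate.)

circle

No xy term. Coefficients of x² and y² are A = 1, C = 1.
A = C (same sign) ⇒ circle.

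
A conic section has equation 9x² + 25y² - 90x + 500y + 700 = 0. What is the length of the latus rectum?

Group: 9(x² - 10x) + 25(y² + 20y) = -700
Complete the square in x and y: 9(x - 5)² + 25(y + 10)² = -700 + 225 + 2500 = 2025
Dividing both sides by 2025: (x - 5)²/225 + (y + 10)²/81 = 1
Ellipse, center (5, -10), major axis horizontal; a² = 225, b² = 81.
Latus rectum length = 2b²/a = 2·81/15 = 54/5.

54/5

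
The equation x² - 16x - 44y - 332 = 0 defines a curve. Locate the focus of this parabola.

Only x is squared. Complete the square in x: (x - 8)² = 44(y + 9).
Vertex (8, -9); 4p = 44 so p = 11. Opens up.
Focus is p units from the vertex along the axis: (h, k + p).

(8, 2)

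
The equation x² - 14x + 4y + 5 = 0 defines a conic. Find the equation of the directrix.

Only x is squared. Complete the square in x: (x - 7)² = -4(y - 11).
Vertex (7, 11); 4p = -4 so p = -1. Opens down.
Directrix is the horizontal line y = k − p = 11 − (-1) = 12.

y = 12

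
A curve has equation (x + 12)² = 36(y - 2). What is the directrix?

Vertex (-12, 2); 4p = 36 so p = 9. Opens up.
Directrix is the horizontal line y = k − p = 2 − (9) = -7.

y = -7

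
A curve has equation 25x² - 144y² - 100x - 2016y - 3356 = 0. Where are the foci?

Group: 25(x² - 4x) -144(y² + 14y) = 3356
Complete the square: 25(x - 2)² -144(y + 7)² = 3356 + 100 - 7056 = -3600
Divide through by -3600 to get (y + 7)²/25 - (x - 2)²/144 = 1.
Hyperbola, center (2, -7), transverse axis vertical; a² = 25, b² = 144.
c² = a² + b² = 25 + 144 = 169, so c = 13.
Foci lie on the vertical axis through the center: (h, k ± c).

(2, -20) and (2, 6)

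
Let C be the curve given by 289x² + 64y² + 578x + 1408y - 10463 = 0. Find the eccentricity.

e = 15/17

Group: 289(x² + 2x) + 64(y² + 22y) = 10463
Complete the square: 289(x + 1)² + 64(y + 11)² = 10463 + 289 + 7744 = 18496
Divide by 18496: (x + 1)²/64 + (y + 11)²/289 = 1
Ellipse, center (-1, -11), major axis vertical; a² = 289, b² = 64.
c² = a² - b² = 225, so c = 15.
e = c/a = 15/17.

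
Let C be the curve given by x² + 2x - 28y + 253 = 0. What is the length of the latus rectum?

Only x is squared. Complete the square in x: (x + 1)² = 28(y - 9).
Vertex (-1, 9); 4p = 28 so p = 7. Opens up.
Latus rectum length = |4p| = 28.

28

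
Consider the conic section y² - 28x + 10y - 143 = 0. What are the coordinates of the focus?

(1, -5)

Only y is squared. Complete the square in y: (y + 5)² = 28(x + 6).
Vertex (-6, -5); 4p = 28 so p = 7. Opens right.
Focus is p units from the vertex along the axis: (h + p, k).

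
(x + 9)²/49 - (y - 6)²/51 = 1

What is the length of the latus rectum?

102/7

Center (-9, 6). The positive term is the x-term, so the transverse axis is horizontal; a² = 49, b² = 51.
Latus rectum length = 2b²/a = 2·51/7 = 102/7.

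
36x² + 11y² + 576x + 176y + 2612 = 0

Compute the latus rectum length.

Group: 36(x² + 16x) + 11(y² + 16y) = -2612
36(x + 8)² + 11(y + 8)² = -2612 + 2304 + 704 = 396
Divide by 396: (x + 8)²/11 + (y + 8)²/36 = 1
Ellipse, center (-8, -8), major axis vertical; a² = 36, b² = 11.
Latus rectum length = 2b²/a = 2·11/6 = 11/3.

11/3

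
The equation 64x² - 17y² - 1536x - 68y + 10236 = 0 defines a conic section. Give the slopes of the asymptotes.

8√17/17 and -8√17/17

Rearranging, 64(x² - 24x) -17(y² + 4y) = -10236.
Complete the square in x and y: 64(x - 12)² -17(y + 2)² = -10236 + 9216 - 68 = -1088
Dividing both sides by -1088: (y + 2)²/64 - (x - 12)²/17 = 1
Hyperbola, center (12, -2), transverse axis vertical; a² = 64, b² = 17.
For a vertical hyperbola the asymptotes have slope ±a/b.
Here that is ±8/√17 = ±8√17/17.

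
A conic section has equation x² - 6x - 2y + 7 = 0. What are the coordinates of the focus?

Only x is squared. Complete the square in x: (x - 3)² = 2(y + 1).
Vertex (3, -1); 4p = 2 so p = 1/2. Opens up.
Focus is p units from the vertex along the axis: (h, k + p).

(3, -1/2)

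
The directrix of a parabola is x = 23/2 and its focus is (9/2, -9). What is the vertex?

(8, -9)

The vertex is the midpoint between the focus and the directrix along the axis of symmetry.
Axis is horizontal (directrix is vertical). Vertex x-coordinate = (9/2 + 23/2)/2 = 8; y-coordinate = -9.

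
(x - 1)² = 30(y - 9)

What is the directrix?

y = 3/2

Vertex (1, 9); 4p = 30 so p = 15/2. Opens up.
Directrix is the horizontal line y = k − p = 9 − (15/2) = 3/2.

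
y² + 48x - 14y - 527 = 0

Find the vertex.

(12, 7)

Only y is squared. Complete the square in y: (y - 7)² = -48(x - 12).
Vertex (12, 7); 4p = -48 so p = -12. Opens left.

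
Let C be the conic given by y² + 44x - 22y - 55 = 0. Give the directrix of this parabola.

Only y is squared. Complete the square in y: (y - 11)² = -44(x - 4).
Vertex (4, 11); 4p = -44 so p = -11. Opens left.
Directrix is the vertical line x = h − p = 4 − (-11) = 15.

x = 15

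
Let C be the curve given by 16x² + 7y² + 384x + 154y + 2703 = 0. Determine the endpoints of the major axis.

(-12, -19) and (-12, -3)

Group: 16(x² + 24x) + 7(y² + 22y) = -2703
16(x + 12)² + 7(y + 11)² = -2703 + 2304 + 847 = 448
Divide by 448: (x + 12)²/28 + (y + 11)²/64 = 1
Ellipse, center (-12, -11), major axis vertical; a² = 64, b² = 28.
a = 8. Vertices at (h, k ± a).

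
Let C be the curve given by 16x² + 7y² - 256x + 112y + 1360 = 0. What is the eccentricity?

e = 3/4

Group the x- and y-terms: 16(x² - 16x) + 7(y² + 16y) = -1360
Complete the square: 16(x - 8)² + 7(y + 8)² = -1360 + 1024 + 448 = 112
Divide through by 112 to get (x - 8)²/7 + (y + 8)²/16 = 1.
Ellipse, center (8, -8), major axis vertical; a² = 16, b² = 7.
c² = a² - b² = 9, so c = 3.
e = c/a = 3/4.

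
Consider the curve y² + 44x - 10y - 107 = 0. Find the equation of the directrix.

Only y is squared. Complete the square in y: (y - 5)² = -44(x - 3).
Vertex (3, 5); 4p = -44 so p = -11. Opens left.
Directrix is the vertical line x = h − p = 3 − (-11) = 14.

x = 14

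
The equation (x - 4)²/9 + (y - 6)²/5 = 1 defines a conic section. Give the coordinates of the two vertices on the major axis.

Center (4, 6). The larger denominator 9 sits under the x-term, so the major axis is horizontal; a² = 9, b² = 5.
a = 3. Vertices at (h ± a, k).

(1, 6) and (7, 6)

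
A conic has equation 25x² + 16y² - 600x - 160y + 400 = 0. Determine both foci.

(12, -4) and (12, 14)

Group: 25(x² - 24x) + 16(y² - 10y) = -400
Completing the square gives 25(x - 12)² + 16(y - 5)² = -400 + 3600 + 400 = 3600.
Divide by 3600: (x - 12)²/144 + (y - 5)²/225 = 1
Ellipse, center (12, 5), major axis vertical; a² = 225, b² = 144.
c² = a² - b² = 225 - 144 = 81, so c = 9.
Foci lie on the vertical axis through the center: (h, k ± c).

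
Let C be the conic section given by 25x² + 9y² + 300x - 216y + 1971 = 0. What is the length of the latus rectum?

Rearranging, 25(x² + 12x) + 9(y² - 24y) = -1971.
Complete the square in x and y: 25(x + 6)² + 9(y - 12)² = -1971 + 900 + 1296 = 225
Divide by 225: (x + 6)²/9 + (y - 12)²/25 = 1
Ellipse, center (-6, 12), major axis vertical; a² = 25, b² = 9.
Latus rectum length = 2b²/a = 2·9/5 = 18/5.

18/5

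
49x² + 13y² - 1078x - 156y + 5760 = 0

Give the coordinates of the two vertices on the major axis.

Group the x- and y-terms: 49(x² - 22x) + 13(y² - 12y) = -5760
Completing the square gives 49(x - 11)² + 13(y - 6)² = -5760 + 5929 + 468 = 637.
Divide by 637: (x - 11)²/13 + (y - 6)²/49 = 1
Ellipse, center (11, 6), major axis vertical; a² = 49, b² = 13.
a = 7. Vertices at (h, k ± a).

(11, -1) and (11, 13)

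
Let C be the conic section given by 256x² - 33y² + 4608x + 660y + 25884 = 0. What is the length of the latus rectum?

Rearranging, 256(x² + 18x) -33(y² - 20y) = -25884.
Completing the square gives 256(x + 9)² -33(y - 10)² = -25884 + 20736 - 3300 = -8448.
Divide through by -8448 to get (y - 10)²/256 - (x + 9)²/33 = 1.
Hyperbola, center (-9, 10), transverse axis vertical; a² = 256, b² = 33.
Latus rectum length = 2b²/a = 2·33/16 = 33/8.

33/8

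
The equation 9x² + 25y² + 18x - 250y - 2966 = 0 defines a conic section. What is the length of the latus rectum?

72/5

Rearranging, 9(x² + 2x) + 25(y² - 10y) = 2966.
Complete the square in x and y: 9(x + 1)² + 25(y - 5)² = 2966 + 9 + 625 = 3600
Divide through by 3600 to get (x + 1)²/400 + (y - 5)²/144 = 1.
Ellipse, center (-1, 5), major axis horizontal; a² = 400, b² = 144.
Latus rectum length = 2b²/a = 2·144/20 = 72/5.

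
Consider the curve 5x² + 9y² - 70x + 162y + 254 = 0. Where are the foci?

Collect terms: 5(x² - 14x) + 9(y² + 18y) = -254
Complete the square in x and y: 5(x - 7)² + 9(y + 9)² = -254 + 245 + 729 = 720
Divide through by 720 to get (x - 7)²/144 + (y + 9)²/80 = 1.
Ellipse, center (7, -9), major axis horizontal; a² = 144, b² = 80.
c² = a² - b² = 144 - 80 = 64, so c = 8.
Foci lie on the horizontal axis through the center: (h ± c, k).

(-1, -9) and (15, -9)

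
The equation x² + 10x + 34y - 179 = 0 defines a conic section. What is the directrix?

Only x is squared. Complete the square in x: (x + 5)² = -34(y - 6).
Vertex (-5, 6); 4p = -34 so p = -17/2. Opens down.
Directrix is the horizontal line y = k − p = 6 − (-17/2) = 29/2.

y = 29/2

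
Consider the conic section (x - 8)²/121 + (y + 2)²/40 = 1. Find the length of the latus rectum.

80/11

Center (8, -2). The larger denominator 121 sits under the x-term, so the major axis is horizontal; a² = 121, b² = 40.
Latus rectum length = 2b²/a = 2·40/11 = 80/11.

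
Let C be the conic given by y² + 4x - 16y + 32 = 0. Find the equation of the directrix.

Only y is squared. Complete the square in y: (y - 8)² = -4(x - 8).
Vertex (8, 8); 4p = -4 so p = -1. Opens left.
Directrix is the vertical line x = h − p = 8 − (-1) = 9.

x = 9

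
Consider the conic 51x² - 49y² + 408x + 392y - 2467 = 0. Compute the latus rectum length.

Collect terms: 51(x² + 8x) -49(y² - 8y) = 2467
Completing the square gives 51(x + 4)² -49(y - 4)² = 2467 + 816 - 784 = 2499.
Divide through by 2499 to get (x + 4)²/49 - (y - 4)²/51 = 1.
Hyperbola, center (-4, 4), transverse axis horizontal; a² = 49, b² = 51.
Latus rectum length = 2b²/a = 2·51/7 = 102/7.

102/7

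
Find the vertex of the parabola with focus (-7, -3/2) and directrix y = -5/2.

(-7, -2)

The vertex is the midpoint between the focus and the directrix along the axis of symmetry.
Axis is vertical (directrix is horizontal). Vertex y-coordinate = (-3/2 + (-5/2))/2 = -2; x-coordinate = -7.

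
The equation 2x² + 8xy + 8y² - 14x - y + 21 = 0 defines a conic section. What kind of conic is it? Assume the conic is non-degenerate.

A = 2, B = 8, C = 8.
Discriminant B² − 4AC = 8² − 4·2·8 = 0.
B² − 4AC = 0 ⇒ parabola.

parabola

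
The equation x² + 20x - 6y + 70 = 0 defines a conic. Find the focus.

(-10, -7/2)

Only x is squared. Complete the square in x: (x + 10)² = 6(y + 5).
Vertex (-10, -5); 4p = 6 so p = 3/2. Opens up.
Focus is p units from the vertex along the axis: (h, k + p).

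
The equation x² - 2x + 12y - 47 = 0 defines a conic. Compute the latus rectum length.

Only x is squared. Complete the square in x: (x - 1)² = -12(y - 4).
Vertex (1, 4); 4p = -12 so p = -3. Opens down.
Latus rectum length = |4p| = 12.

12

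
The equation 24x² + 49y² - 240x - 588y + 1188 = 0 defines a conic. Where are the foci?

(0, 6) and (10, 6)

Group the x- and y-terms: 24(x² - 10x) + 49(y² - 12y) = -1188
24(x - 5)² + 49(y - 6)² = -1188 + 600 + 1764 = 1176
Dividing both sides by 1176: (x - 5)²/49 + (y - 6)²/24 = 1
Ellipse, center (5, 6), major axis horizontal; a² = 49, b² = 24.
c² = a² - b² = 49 - 24 = 25, so c = 5.
Foci lie on the horizontal axis through the center: (h ± c, k).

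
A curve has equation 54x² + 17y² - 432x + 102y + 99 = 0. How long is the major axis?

6√6

Group the x- and y-terms: 54(x² - 8x) + 17(y² + 6y) = -99
Completing the square gives 54(x - 4)² + 17(y + 3)² = -99 + 864 + 153 = 918.
Divide through by 918 to get (x - 4)²/17 + (y + 3)²/54 = 1.
Ellipse, center (4, -3), major axis vertical; a² = 54, b² = 17.
a² = 54 so a = 3√6; the major axis has length 2a = 6√6.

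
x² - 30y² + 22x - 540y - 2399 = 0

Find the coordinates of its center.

(-11, -9)

Rearranging, (x² + 22x) -30(y² + 18y) = 2399.
Completing the square gives (x + 11)² -30(y + 9)² = 2399 + 121 - 2430 = 90.
Dividing both sides by 90: (x + 11)²/90 - (y + 9)²/3 = 1
Hyperbola with center (-11, -9).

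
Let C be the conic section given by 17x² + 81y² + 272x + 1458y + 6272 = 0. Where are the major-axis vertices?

Group: 17(x² + 16x) + 81(y² + 18y) = -6272
17(x + 8)² + 81(y + 9)² = -6272 + 1088 + 6561 = 1377
Divide by 1377: (x + 8)²/81 + (y + 9)²/17 = 1
Ellipse, center (-8, -9), major axis horizontal; a² = 81, b² = 17.
a = 9. Vertices at (h ± a, k).

(-17, -9) and (1, -9)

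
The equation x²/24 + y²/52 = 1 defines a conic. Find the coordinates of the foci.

(0, 0 - 2√7) and (0, 0 + 2√7)

Center (0, 0). The larger denominator 52 sits under the y-term, so the major axis is vertical; a² = 52, b² = 24.
c² = a² - b² = 52 - 24 = 28, so c = 2√7.
Foci lie on the vertical axis through the center: (h, k ± c).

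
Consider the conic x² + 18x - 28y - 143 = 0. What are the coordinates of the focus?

Only x is squared. Complete the square in x: (x + 9)² = 28(y + 8).
Vertex (-9, -8); 4p = 28 so p = 7. Opens up.
Focus is p units from the vertex along the axis: (h, k + p).

(-9, -1)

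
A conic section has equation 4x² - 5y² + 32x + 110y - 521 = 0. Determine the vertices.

(-4, 9) and (-4, 13)

4(x² + 8x) -5(y² - 22y) = 521
4(x + 4)² -5(y - 11)² = 521 + 64 - 605 = -20
Divide through by -20 to get (y - 11)²/4 - (x + 4)²/5 = 1.
Hyperbola, center (-4, 11), transverse axis vertical; a² = 4, b² = 5.
a = 2. Vertices at (h, k ± a).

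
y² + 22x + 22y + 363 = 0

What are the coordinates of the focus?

(-33/2, -11)

Only y is squared. Complete the square in y: (y + 11)² = -22(x + 11).
Vertex (-11, -11); 4p = -22 so p = -11/2. Opens left.
Focus is p units from the vertex along the axis: (h + p, k).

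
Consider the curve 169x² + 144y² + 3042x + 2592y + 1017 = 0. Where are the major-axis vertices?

Group: 169(x² + 18x) + 144(y² + 18y) = -1017
Complete the square in x and y: 169(x + 9)² + 144(y + 9)² = -1017 + 13689 + 11664 = 24336
Dividing both sides by 24336: (x + 9)²/144 + (y + 9)²/169 = 1
Ellipse, center (-9, -9), major axis vertical; a² = 169, b² = 144.
a = 13. Vertices at (h, k ± a).

(-9, -22) and (-9, 4)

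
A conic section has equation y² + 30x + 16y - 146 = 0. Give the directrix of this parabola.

x = 29/2

Only y is squared. Complete the square in y: (y + 8)² = -30(x - 7).
Vertex (7, -8); 4p = -30 so p = -15/2. Opens left.
Directrix is the vertical line x = h − p = 7 − (-15/2) = 29/2.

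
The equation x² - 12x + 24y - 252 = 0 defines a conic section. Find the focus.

Only x is squared. Complete the square in x: (x - 6)² = -24(y - 12).
Vertex (6, 12); 4p = -24 so p = -6. Opens down.
Focus is p units from the vertex along the axis: (h, k + p).

(6, 6)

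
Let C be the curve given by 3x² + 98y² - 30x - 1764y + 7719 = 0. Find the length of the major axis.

3(x² - 10x) + 98(y² - 18y) = -7719
Complete the square in x and y: 3(x - 5)² + 98(y - 9)² = -7719 + 75 + 7938 = 294
Dividing both sides by 294: (x - 5)²/98 + (y - 9)²/3 = 1
Ellipse, center (5, 9), major axis horizontal; a² = 98, b² = 3.
a² = 98 so a = 7√2; the major axis has length 2a = 14√2.

14√2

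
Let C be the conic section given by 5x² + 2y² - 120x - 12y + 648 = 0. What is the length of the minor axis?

6√2

Collect terms: 5(x² - 24x) + 2(y² - 6y) = -648
Complete the square: 5(x - 12)² + 2(y - 3)² = -648 + 720 + 18 = 90
Dividing both sides by 90: (x - 12)²/18 + (y - 3)²/45 = 1
Ellipse, center (12, 3), major axis vertical; a² = 45, b² = 18.
b² = 18 so b = 3√2; the minor axis has length 2b = 6√2.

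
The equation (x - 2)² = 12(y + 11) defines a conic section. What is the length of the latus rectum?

12

Vertex (2, -11); 4p = 12 so p = 3. Opens up.
Latus rectum length = |4p| = 12.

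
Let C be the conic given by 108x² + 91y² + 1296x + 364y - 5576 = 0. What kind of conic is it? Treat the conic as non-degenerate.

ellipse

No xy term. Coefficients of x² and y² are A = 108, C = 91.
A and C have the same sign but A ≠ C ⇒ ellipse.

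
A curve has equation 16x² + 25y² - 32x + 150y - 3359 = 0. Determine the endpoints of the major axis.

(-14, -3) and (16, -3)

Group: 16(x² - 2x) + 25(y² + 6y) = 3359
Complete the square: 16(x - 1)² + 25(y + 3)² = 3359 + 16 + 225 = 3600
Divide through by 3600 to get (x - 1)²/225 + (y + 3)²/144 = 1.
Ellipse, center (1, -3), major axis horizontal; a² = 225, b² = 144.
a = 15. Vertices at (h ± a, k).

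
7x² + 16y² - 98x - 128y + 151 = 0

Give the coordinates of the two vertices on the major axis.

Rearranging, 7(x² - 14x) + 16(y² - 8y) = -151.
Complete the square in x and y: 7(x - 7)² + 16(y - 4)² = -151 + 343 + 256 = 448
Dividing both sides by 448: (x - 7)²/64 + (y - 4)²/28 = 1
Ellipse, center (7, 4), major axis horizontal; a² = 64, b² = 28.
a = 8. Vertices at (h ± a, k).

(-1, 4) and (15, 4)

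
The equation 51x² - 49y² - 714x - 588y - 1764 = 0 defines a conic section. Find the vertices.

Collect terms: 51(x² - 14x) -49(y² + 12y) = 1764
Completing the square gives 51(x - 7)² -49(y + 6)² = 1764 + 2499 - 1764 = 2499.
Divide through by 2499 to get (x - 7)²/49 - (y + 6)²/51 = 1.
Hyperbola, center (7, -6), transverse axis horizontal; a² = 49, b² = 51.
a = 7. Vertices at (h ± a, k).

(0, -6) and (14, -6)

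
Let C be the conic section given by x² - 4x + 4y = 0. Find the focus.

Only x is squared. Complete the square in x: (x - 2)² = -4(y - 1).
Vertex (2, 1); 4p = -4 so p = -1. Opens down.
Focus is p units from the vertex along the axis: (h, k + p).

(2, 0)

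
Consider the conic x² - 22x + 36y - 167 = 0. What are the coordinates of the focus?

Only x is squared. Complete the square in x: (x - 11)² = -36(y - 8).
Vertex (11, 8); 4p = -36 so p = -9. Opens down.
Focus is p units from the vertex along the axis: (h, k + p).

(11, -1)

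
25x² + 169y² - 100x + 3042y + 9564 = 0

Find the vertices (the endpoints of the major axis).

(-11, -9) and (15, -9)

25(x² - 4x) + 169(y² + 18y) = -9564
Complete the square: 25(x - 2)² + 169(y + 9)² = -9564 + 100 + 13689 = 4225
Divide by 4225: (x - 2)²/169 + (y + 9)²/25 = 1
Ellipse, center (2, -9), major axis horizontal; a² = 169, b² = 25.
a = 13. Vertices at (h ± a, k).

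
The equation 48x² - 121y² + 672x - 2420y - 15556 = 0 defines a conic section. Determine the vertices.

(-18, -10) and (4, -10)

Group the x- and y-terms: 48(x² + 14x) -121(y² + 20y) = 15556
48(x + 7)² -121(y + 10)² = 15556 + 2352 - 12100 = 5808
Divide by 5808: (x + 7)²/121 - (y + 10)²/48 = 1
Hyperbola, center (-7, -10), transverse axis horizontal; a² = 121, b² = 48.
a = 11. Vertices at (h ± a, k).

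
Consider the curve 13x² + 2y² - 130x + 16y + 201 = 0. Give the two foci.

Group the x- and y-terms: 13(x² - 10x) + 2(y² + 8y) = -201
Completing the square gives 13(x - 5)² + 2(y + 4)² = -201 + 325 + 32 = 156.
Dividing both sides by 156: (x - 5)²/12 + (y + 4)²/78 = 1
Ellipse, center (5, -4), major axis vertical; a² = 78, b² = 12.
c² = a² - b² = 78 - 12 = 66, so c = √66.
Foci lie on the vertical axis through the center: (h, k ± c).

(5, -4 - √66) and (5, -4 + √66)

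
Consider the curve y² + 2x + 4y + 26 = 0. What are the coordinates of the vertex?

Only y is squared. Complete the square in y: (y + 2)² = -2(x + 11).
Vertex (-11, -2); 4p = -2 so p = -1/2. Opens left.

(-11, -2)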